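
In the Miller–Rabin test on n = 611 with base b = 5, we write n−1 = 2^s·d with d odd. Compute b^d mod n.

590

611 − 1 = 610 = 2^1 · 305, so d = 305.
5^1 ≡ 5 (mod 611)
5^2 ≡ 5^2 = 25 ≡ 25 (mod 611)
5^4 ≡ 25^2 = 625 ≡ 14 (mod 611)
5^8 ≡ 14^2 = 196 ≡ 196 (mod 611)
5^16 ≡ 196^2 = 38416 ≡ 534 (mod 611)
5^32 ≡ 534^2 = 285156 ≡ 430 (mod 611)
5^64 ≡ 430^2 = 184900 ≡ 378 (mod 611)
5^128 ≡ 378^2 = 142884 ≡ 521 (mod 611)
5^256 ≡ 521^2 = 271441 ≡ 157 (mod 611)
305 = 256 + 32 + 16 + 1 in binary powers of 2.
So 5^305 ≡ 157 · 430 · 534 · 5 ≡ 590 (mod 611).
Squaring chain: 590; never reaches −1, so base 5 is a Miller–Rabin witness that 611 is composite.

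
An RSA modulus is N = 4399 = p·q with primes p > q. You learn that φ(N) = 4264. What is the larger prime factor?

83

φ(n) = (p−1)(q−1) = n − (p+q) + 1, so p + q = 4399 − 4264 + 1 = 136.
p and q are the roots of t² − 136t + 4399 = 0.
Discriminant: 136² − 4·4399 = 18496 − 17596 = 900; √900 = 30.
q = (136 − 30)/2 = 53, p = (136 + 30)/2 = 83.
Check: 53 · 83 = 4399.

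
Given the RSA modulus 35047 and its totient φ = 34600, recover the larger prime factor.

347

φ(n) = (p−1)(q−1) = n − (p+q) + 1, so p + q = 35047 − 34600 + 1 = 448.
p and q are the roots of t² − 448t + 35047 = 0.
Discriminant: 448² − 4·35047 = 200704 − 140188 = 60516; √60516 = 246.
q = (448 − 246)/2 = 101, p = (448 + 246)/2 = 347.
Check: 101 · 347 = 35047.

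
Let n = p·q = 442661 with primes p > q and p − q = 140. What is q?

Since p = q + 140, we have 442661 = q(q + 140), so q² + 140q − 442661 = 0.
Discriminant: 140² + 4·442661 = 19600 + 1770644 = 1790244; √1790244 = 1338.
q = (−140 + 1338)/2 = 599, and p = q + 140 = 739.
Check: 599 · 739 = 442661.

599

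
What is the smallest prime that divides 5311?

5311 is odd.
Digit sum 10, not divisible by 3.
Ends in 1: not divisible by 5.
7: 5311 = 7·758 + 5
11: 5311 = 11·482 + 9
13: 5311 = 13·408 + 7
17: 5311 = 17·312 + 7
19: 5311 = 19·279 + 10
23: 5311 = 23·230 + 21
29: 5311 = 29·183 + 4
31: 5311 = 31·171 + 10
37: 5311 = 37·143 + 20
41: 5311 = 41·129 + 22
43: 5311 = 43·123 + 22
47: 5311 = 47·113

47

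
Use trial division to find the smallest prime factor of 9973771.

73

9973771 is odd.
Digit sum 43, not divisible by 3.
Ends in 1: not divisible by 5.
7: 9973771 = 7·1424824 + 3
11: 9973771 = 11·906706 + 5
13: 9973771 = 13·767213 + 2
17: 9973771 = 17·586692 + 7
19: 9973771 = 19·524935 + 6
23: 9973771 = 23·433642 + 5
29: 9973771 = 29·343923 + 4
31: 9973771 = 31·321734 + 17
37: 9973771 = 37·269561 + 14
41: 9973771 = 41·243262 + 29
43: 9973771 = 43·231948 + 7
47: 9973771 = 47·212207 + 42
53: 9973771 = 53·188184 + 19
59: 9973771 = 59·169046 + 57
61: 9973771 = 61·163504 + 27
67: 9973771 = 67·148862 + 17
71: 9973771 = 71·140475 + 46
73: 9973771 = 73·136627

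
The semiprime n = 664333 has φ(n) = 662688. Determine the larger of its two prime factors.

φ(n) = (p−1)(q−1) = n − (p+q) + 1, so p + q = 664333 − 662688 + 1 = 1646.
p and q are the roots of t² − 1646t + 664333 = 0.
Discriminant: 1646² − 4·664333 = 2709316 − 2657332 = 51984; √51984 = 228.
q = (1646 − 228)/2 = 709, p = (1646 + 228)/2 = 937.
Check: 709 · 937 = 664333.

937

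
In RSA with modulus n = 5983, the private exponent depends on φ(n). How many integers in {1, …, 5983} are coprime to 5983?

Factor: 5983 = 31 · 193.
φ(5983) = (31−1) · (193−1) = 30 · 192 = 5760.

5760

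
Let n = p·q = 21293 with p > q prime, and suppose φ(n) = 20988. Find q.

107

φ(n) = (p−1)(q−1) = n − (p+q) + 1, so p + q = 21293 − 20988 + 1 = 306.
p and q are the roots of t² − 306t + 21293 = 0.
Discriminant: 306² − 4·21293 = 93636 − 85172 = 8464; √8464 = 92.
q = (306 − 92)/2 = 107, p = (306 + 92)/2 = 199.
Check: 107 · 199 = 21293.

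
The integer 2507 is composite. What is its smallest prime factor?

2507 is odd.
Digit sum 14, not divisible by 3.
Ends in 7: not divisible by 5.
7: 2507 = 7·358 + 1
11: 2507 = 11·227 + 10
13: 2507 = 13·192 + 11
17: 2507 = 17·147 + 8
19: 2507 = 19·131 + 18
23: 2507 = 23·109

23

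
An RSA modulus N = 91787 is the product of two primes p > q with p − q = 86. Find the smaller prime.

Since p = q + 86, we have 91787 = q(q + 86), so q² + 86q − 91787 = 0.
Discriminant: 86² + 4·91787 = 7396 + 367148 = 374544; √374544 = 612.
q = (−86 + 612)/2 = 263, and p = q + 86 = 349.
Check: 263 · 349 = 91787.

263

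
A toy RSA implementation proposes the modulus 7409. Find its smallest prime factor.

31

7409 is odd.
Digit sum 20, not divisible by 3.
Ends in 9: not divisible by 5.
7: 7409 = 7·1058 + 3
11: 7409 = 11·673 + 6
13: 7409 = 13·569 + 12
17: 7409 = 17·435 + 14
19: 7409 = 19·389 + 18
23: 7409 = 23·322 + 3
29: 7409 = 29·255 + 14
31: 7409 = 31·239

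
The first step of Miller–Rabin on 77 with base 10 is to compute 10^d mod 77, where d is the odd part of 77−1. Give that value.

77 − 1 = 76 = 2^2 · 19, so d = 19.
10^1 ≡ 10 (mod 77)
10^2 ≡ 10^2 = 100 ≡ 23 (mod 77)
10^4 ≡ 23^2 = 529 ≡ 67 (mod 77)
10^8 ≡ 67^2 = 4489 ≡ 23 (mod 77)
10^16 ≡ 23^2 = 529 ≡ 67 (mod 77)
19 = 16 + 2 + 1 in binary powers of 2.
So 10^19 ≡ 67 · 23 · 10 ≡ 10 (mod 77).
Squaring chain: 10 → 23; never reaches −1, so base 10 is a Miller–Rabin witness that 77 is composite.

10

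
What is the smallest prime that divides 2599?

23

2599 is odd.
Digit sum 25, not divisible by 3.
Ends in 9: not divisible by 5.
7: 2599 = 7·371 + 2
11: 2599 = 11·236 + 3
13: 2599 = 13·199 + 12
17: 2599 = 17·152 + 15
19: 2599 = 19·136 + 15
23: 2599 = 23·113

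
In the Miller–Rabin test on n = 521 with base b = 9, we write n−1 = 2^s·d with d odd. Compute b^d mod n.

235

521 − 1 = 520 = 2^3 · 65, so d = 65.
9^1 ≡ 9 (mod 521)
9^2 ≡ 9^2 = 81 ≡ 81 (mod 521)
9^4 ≡ 81^2 = 6561 ≡ 309 (mod 521)
9^8 ≡ 309^2 = 95481 ≡ 138 (mod 521)
9^16 ≡ 138^2 = 19044 ≡ 288 (mod 521)
9^32 ≡ 288^2 = 82944 ≡ 105 (mod 521)
9^64 ≡ 105^2 = 11025 ≡ 84 (mod 521)
65 = 64 + 1 in binary powers of 2.
So 9^65 ≡ 84 · 9 ≡ 235 (mod 521).
Squaring chain: 235 → 520 → 1; reaches −1, so base 9 does not prove 521 composite.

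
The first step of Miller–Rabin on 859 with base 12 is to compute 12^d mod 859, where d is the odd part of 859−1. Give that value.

859 − 1 = 858 = 2^1 · 429, so d = 429.
12^1 ≡ 12 (mod 859)
12^2 ≡ 12^2 = 144 ≡ 144 (mod 859)
12^4 ≡ 144^2 = 20736 ≡ 120 (mod 859)
12^8 ≡ 120^2 = 14400 ≡ 656 (mod 859)
12^16 ≡ 656^2 = 430336 ≡ 836 (mod 859)
12^32 ≡ 836^2 = 698896 ≡ 529 (mod 859)
12^64 ≡ 529^2 = 279841 ≡ 666 (mod 859)
12^128 ≡ 666^2 = 443556 ≡ 312 (mod 859)
12^256 ≡ 312^2 = 97344 ≡ 277 (mod 859)
429 = 256 + 128 + 32 + 8 + 4 + 1 in binary powers of 2.
So 12^429 ≡ 277 · 312 · 529 · 656 · 120 · 12 ≡ 858 (mod 859).
Since 12^d ≡ 858 (mod 859), base 12 does not prove 859 composite.

858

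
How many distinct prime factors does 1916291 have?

1916291 = 13^2 · 11339
11339 = 17 · 667
667 = 23 · 29
1916291 = 13^2 · 17 · 23 · 29, which has 4 distinct prime factors.

4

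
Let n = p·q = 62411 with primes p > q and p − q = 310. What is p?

449

Since p = q + 310, we have 62411 = q(q + 310), so q² + 310q − 62411 = 0.
Discriminant: 310² + 4·62411 = 96100 + 249644 = 345744; √345744 = 588.
q = (−310 + 588)/2 = 139, and p = q + 310 = 449.
Check: 139 · 449 = 62411.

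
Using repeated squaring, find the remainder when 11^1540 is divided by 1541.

11^1 ≡ 11 (mod 1541)
11^2 ≡ 11^2 = 121 ≡ 121 (mod 1541)
11^4 ≡ 121^2 = 14641 ≡ 772 (mod 1541)
11^8 ≡ 772^2 = 595984 ≡ 1158 (mod 1541)
11^16 ≡ 1158^2 = 1340964 ≡ 294 (mod 1541)
11^32 ≡ 294^2 = 86436 ≡ 140 (mod 1541)
11^64 ≡ 140^2 = 19600 ≡ 1108 (mod 1541)
11^128 ≡ 1108^2 = 1227664 ≡ 1028 (mod 1541)
11^256 ≡ 1028^2 = 1056784 ≡ 1199 (mod 1541)
11^512 ≡ 1199^2 = 1437601 ≡ 1389 (mod 1541)
11^1024 ≡ 1389^2 = 1929321 ≡ 1530 (mod 1541)
1540 = 1024 + 512 + 4 in binary powers of 2.
So 11^1540 ≡ 1530 · 1389 · 772 ≡ 967 (mod 1541).
Since 967 ≠ 1, base 11 is a Fermat witness: 1541 is composite.

967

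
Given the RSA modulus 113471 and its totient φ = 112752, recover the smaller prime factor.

φ(n) = (p−1)(q−1) = n − (p+q) + 1, so p + q = 113471 − 112752 + 1 = 720.
p and q are the roots of t² − 720t + 113471 = 0.
Discriminant: 720² − 4·113471 = 518400 − 453884 = 64516; √64516 = 254.
q = (720 − 254)/2 = 233, p = (720 + 254)/2 = 487.
Check: 233 · 487 = 113471.

233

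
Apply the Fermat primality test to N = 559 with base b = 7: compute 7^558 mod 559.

259

7^1 ≡ 7 (mod 559)
7^2 ≡ 7^2 = 49 ≡ 49 (mod 559)
7^4 ≡ 49^2 = 2401 ≡ 165 (mod 559)
7^8 ≡ 165^2 = 27225 ≡ 393 (mod 559)
7^16 ≡ 393^2 = 154449 ≡ 165 (mod 559)
7^32 ≡ 165^2 = 27225 ≡ 393 (mod 559)
7^64 ≡ 393^2 = 154449 ≡ 165 (mod 559)
7^128 ≡ 165^2 = 27225 ≡ 393 (mod 559)
7^256 ≡ 393^2 = 154449 ≡ 165 (mod 559)
7^512 ≡ 165^2 = 27225 ≡ 393 (mod 559)
558 = 512 + 32 + 8 + 4 + 2 in binary powers of 2.
So 7^558 ≡ 393 · 393 · 393 · 165 · 49 ≡ 259 (mod 559).
Since 259 ≠ 1, base 7 is a Fermat witness: 559 is composite.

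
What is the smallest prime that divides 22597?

22597 is odd.
Digit sum 25, not divisible by 3.
Ends in 7: not divisible by 5.
7: 22597 = 7·3228 + 1
11: 22597 = 11·2054 + 3
13: 22597 = 13·1738 + 3
17: 22597 = 17·1329 + 4
19: 22597 = 19·1189 + 6
23: 22597 = 23·982 + 11
29: 22597 = 29·779 + 6
31: 22597 = 31·728 + 29
37: 22597 = 37·610 + 27
41: 22597 = 41·551 + 6
43: 22597 = 43·525 + 22
47: 22597 = 47·480 + 37
53: 22597 = 53·426 + 19
59: 22597 = 59·383

59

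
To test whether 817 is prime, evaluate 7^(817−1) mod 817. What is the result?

1

7^1 ≡ 7 (mod 817)
7^2 ≡ 7^2 = 49 ≡ 49 (mod 817)
7^4 ≡ 49^2 = 2401 ≡ 767 (mod 817)
7^8 ≡ 767^2 = 588289 ≡ 49 (mod 817)
7^16 ≡ 49^2 = 2401 ≡ 767 (mod 817)
7^32 ≡ 767^2 = 588289 ≡ 49 (mod 817)
7^64 ≡ 49^2 = 2401 ≡ 767 (mod 817)
7^128 ≡ 767^2 = 588289 ≡ 49 (mod 817)
7^256 ≡ 49^2 = 2401 ≡ 767 (mod 817)
7^512 ≡ 767^2 = 588289 ≡ 49 (mod 817)
816 = 512 + 256 + 32 + 16 in binary powers of 2.
So 7^816 ≡ 49 · 767 · 49 · 767 ≡ 1 (mod 817).
Since the result is 1, base 7 gives no evidence that 817 is composite.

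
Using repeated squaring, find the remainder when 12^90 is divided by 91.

1

12^1 ≡ 12 (mod 91)
12^2 ≡ 12^2 = 144 ≡ 53 (mod 91)
12^4 ≡ 53^2 = 2809 ≡ 79 (mod 91)
12^8 ≡ 79^2 = 6241 ≡ 53 (mod 91)
12^16 ≡ 53^2 = 2809 ≡ 79 (mod 91)
12^32 ≡ 79^2 = 6241 ≡ 53 (mod 91)
12^64 ≡ 53^2 = 2809 ≡ 79 (mod 91)
90 = 64 + 16 + 8 + 2 in binary powers of 2.
So 12^90 ≡ 79 · 79 · 53 · 53 ≡ 1 (mod 91).
Since the result is 1, base 12 gives no evidence that 91 is composite.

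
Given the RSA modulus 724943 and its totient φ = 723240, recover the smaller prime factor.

φ(n) = (p−1)(q−1) = n − (p+q) + 1, so p + q = 724943 − 723240 + 1 = 1704.
p and q are the roots of t² − 1704t + 724943 = 0.
Discriminant: 1704² − 4·724943 = 2903616 − 2899772 = 3844; √3844 = 62.
q = (1704 − 62)/2 = 821, p = (1704 + 62)/2 = 883.
Check: 821 · 883 = 724943.

821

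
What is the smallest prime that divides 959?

7

959 is odd.
Digit sum 23, not divisible by 3.
Ends in 9: not divisible by 5.
7: 959 = 7·137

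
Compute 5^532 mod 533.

5^1 ≡ 5 (mod 533)
5^2 ≡ 5^2 = 25 ≡ 25 (mod 533)
5^4 ≡ 25^2 = 625 ≡ 92 (mod 533)
5^8 ≡ 92^2 = 8464 ≡ 469 (mod 533)
5^16 ≡ 469^2 = 219961 ≡ 365 (mod 533)
5^32 ≡ 365^2 = 133225 ≡ 508 (mod 533)
5^64 ≡ 508^2 = 258064 ≡ 92 (mod 533)
5^128 ≡ 92^2 = 8464 ≡ 469 (mod 533)
5^256 ≡ 469^2 = 219961 ≡ 365 (mod 533)
5^512 ≡ 365^2 = 133225 ≡ 508 (mod 533)
532 = 512 + 16 + 4 in binary powers of 2.
So 5^532 ≡ 508 · 365 · 92 ≡ 508 (mod 533).
Since 508 ≠ 1, base 5 is a Fermat witness: 533 is composite.

508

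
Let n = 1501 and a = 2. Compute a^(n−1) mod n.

2^1 ≡ 2 (mod 1501)
2^2 ≡ 2^2 = 4 ≡ 4 (mod 1501)
2^4 ≡ 4^2 = 16 ≡ 16 (mod 1501)
2^8 ≡ 16^2 = 256 ≡ 256 (mod 1501)
2^16 ≡ 256^2 = 65536 ≡ 993 (mod 1501)
2^32 ≡ 993^2 = 986049 ≡ 1393 (mod 1501)
2^64 ≡ 1393^2 = 1940449 ≡ 1157 (mod 1501)
2^128 ≡ 1157^2 = 1338649 ≡ 1258 (mod 1501)
2^256 ≡ 1258^2 = 1582564 ≡ 510 (mod 1501)
2^512 ≡ 510^2 = 260100 ≡ 427 (mod 1501)
2^1024 ≡ 427^2 = 182329 ≡ 708 (mod 1501)
1500 = 1024 + 256 + 128 + 64 + 16 + 8 + 4 in binary powers of 2.
So 2^1500 ≡ 708 · 510 · 1258 · 1157 · 993 · 256 · 16 ≡ 1128 (mod 1501).
Since 1128 ≠ 1, base 2 is a Fermat witness: 1501 is composite.

1128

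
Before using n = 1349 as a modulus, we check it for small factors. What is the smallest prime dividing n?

19

1349 is odd.
Digit sum 17, not divisible by 3.
Ends in 9: not divisible by 5.
7: 1349 = 7·192 + 5
11: 1349 = 11·122 + 7
13: 1349 = 13·103 + 10
17: 1349 = 17·79 + 6
19: 1349 = 19·71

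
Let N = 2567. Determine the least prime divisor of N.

17

2567 is odd.
Digit sum 20, not divisible by 3.
Ends in 7: not divisible by 5.
7: 2567 = 7·366 + 5
11: 2567 = 11·233 + 4
13: 2567 = 13·197 + 6
17: 2567 = 17·151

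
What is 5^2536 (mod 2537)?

5^1 ≡ 5 (mod 2537)
5^2 ≡ 5^2 = 25 ≡ 25 (mod 2537)
5^4 ≡ 25^2 = 625 ≡ 625 (mod 2537)
5^8 ≡ 625^2 = 390625 ≡ 2464 (mod 2537)
5^16 ≡ 2464^2 = 6071296 ≡ 255 (mod 2537)
5^32 ≡ 255^2 = 65025 ≡ 1600 (mod 2537)
5^64 ≡ 1600^2 = 2560000 ≡ 167 (mod 2537)
5^128 ≡ 167^2 = 27889 ≡ 2519 (mod 2537)
5^256 ≡ 2519^2 = 6345361 ≡ 324 (mod 2537)
5^512 ≡ 324^2 = 104976 ≡ 959 (mod 2537)
5^1024 ≡ 959^2 = 919681 ≡ 1287 (mod 2537)
5^2048 ≡ 1287^2 = 1656369 ≡ 2245 (mod 2537)
2536 = 2048 + 256 + 128 + 64 + 32 + 8 in binary powers of 2.
So 5^2536 ≡ 2245 · 324 · 2519 · 167 · 1600 · 2464 ≡ 1975 (mod 2537).
Since 1975 ≠ 1, base 5 is a Fermat witness: 2537 is composite.

1975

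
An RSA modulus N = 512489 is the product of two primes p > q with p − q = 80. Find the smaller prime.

677

Since p = q + 80, we have 512489 = q(q + 80), so q² + 80q − 512489 = 0.
Discriminant: 80² + 4·512489 = 6400 + 2049956 = 2056356; √2056356 = 1434.
q = (−80 + 1434)/2 = 677, and p = q + 80 = 757.
Check: 677 · 757 = 512489.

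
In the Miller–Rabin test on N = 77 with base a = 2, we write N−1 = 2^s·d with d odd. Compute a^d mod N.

72

77 − 1 = 76 = 2^2 · 19, so d = 19.
2^1 ≡ 2 (mod 77)
2^2 ≡ 2^2 = 4 ≡ 4 (mod 77)
2^4 ≡ 4^2 = 16 ≡ 16 (mod 77)
2^8 ≡ 16^2 = 256 ≡ 25 (mod 77)
2^16 ≡ 25^2 = 625 ≡ 9 (mod 77)
19 = 16 + 2 + 1 in binary powers of 2.
So 2^19 ≡ 9 · 4 · 2 ≡ 72 (mod 77).
Squaring chain: 72 → 25; never reaches −1, so base 2 is a Miller–Rabin witness that 77 is composite.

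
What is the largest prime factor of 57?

19

57 = 3 · 19
19 is prime.
So 57 = 3 · 19; the largest prime factor is 19.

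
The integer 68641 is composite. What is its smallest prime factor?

83

68641 is odd.
Digit sum 25, not divisible by 3.
Ends in 1: not divisible by 5.
7: 68641 = 7·9805 + 6
11: 68641 = 11·6240 + 1
13: 68641 = 13·5280 + 1
17: 68641 = 17·4037 + 12
19: 68641 = 19·3612 + 13
23: 68641 = 23·2984 + 9
29: 68641 = 29·2366 + 27
31: 68641 = 31·2214 + 7
37: 68641 = 37·1855 + 6
41: 68641 = 41·1674 + 7
43: 68641 = 43·1596 + 13
47: 68641 = 47·1460 + 21
53: 68641 = 53·1295 + 6
59: 68641 = 59·1163 + 24
61: 68641 = 61·1125 + 16
67: 68641 = 67·1024 + 33
71: 68641 = 71·966 + 55
73: 68641 = 73·940 + 21
79: 68641 = 79·868 + 69
83: 68641 = 83·827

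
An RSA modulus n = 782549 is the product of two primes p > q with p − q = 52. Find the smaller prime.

Since p = q + 52, we have 782549 = q(q + 52), so q² + 52q − 782549 = 0.
Discriminant: 52² + 4·782549 = 2704 + 3130196 = 3132900; √3132900 = 1770.
q = (−52 + 1770)/2 = 859, and p = q + 52 = 911.
Check: 859 · 911 = 782549.

859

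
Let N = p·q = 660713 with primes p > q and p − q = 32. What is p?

Since p = q + 32, we have 660713 = q(q + 32), so q² + 32q − 660713 = 0.
Discriminant: 32² + 4·660713 = 1024 + 2642852 = 2643876; √2643876 = 1626.
q = (−32 + 1626)/2 = 797, and p = q + 32 = 829.
Check: 797 · 829 = 660713.

829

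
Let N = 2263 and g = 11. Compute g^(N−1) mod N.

2093

11^1 ≡ 11 (mod 2263)
11^2 ≡ 11^2 = 121 ≡ 121 (mod 2263)
11^4 ≡ 121^2 = 14641 ≡ 1063 (mod 2263)
11^8 ≡ 1063^2 = 1129969 ≡ 732 (mod 2263)
11^16 ≡ 732^2 = 535824 ≡ 1756 (mod 2263)
11^32 ≡ 1756^2 = 3083536 ≡ 1330 (mod 2263)
11^64 ≡ 1330^2 = 1768900 ≡ 1497 (mod 2263)
11^128 ≡ 1497^2 = 2241009 ≡ 639 (mod 2263)
11^256 ≡ 639^2 = 408321 ≡ 981 (mod 2263)
11^512 ≡ 981^2 = 962361 ≡ 586 (mod 2263)
11^1024 ≡ 586^2 = 343396 ≡ 1683 (mod 2263)
11^2048 ≡ 1683^2 = 2832489 ≡ 1476 (mod 2263)
2262 = 2048 + 128 + 64 + 16 + 4 + 2 in binary powers of 2.
So 11^2262 ≡ 1476 · 639 · 1497 · 1756 · 1063 · 121 ≡ 2093 (mod 2263).
Since 2093 ≠ 1, base 11 is a Fermat witness: 2263 is composite.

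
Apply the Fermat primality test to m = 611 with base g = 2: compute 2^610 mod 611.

101

2^1 ≡ 2 (mod 611)
2^2 ≡ 2^2 = 4 ≡ 4 (mod 611)
2^4 ≡ 4^2 = 16 ≡ 16 (mod 611)
2^8 ≡ 16^2 = 256 ≡ 256 (mod 611)
2^16 ≡ 256^2 = 65536 ≡ 159 (mod 611)
2^32 ≡ 159^2 = 25281 ≡ 230 (mod 611)
2^64 ≡ 230^2 = 52900 ≡ 354 (mod 611)
2^128 ≡ 354^2 = 125316 ≡ 61 (mod 611)
2^256 ≡ 61^2 = 3721 ≡ 55 (mod 611)
2^512 ≡ 55^2 = 3025 ≡ 581 (mod 611)
610 = 512 + 64 + 32 + 2 in binary powers of 2.
So 2^610 ≡ 581 · 354 · 230 · 4 ≡ 101 (mod 611).
Since 101 ≠ 1, base 2 is a Fermat witness: 611 is composite.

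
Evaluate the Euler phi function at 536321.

514080

Factor: 536321 = 41 · 103 · 127.
φ(536321) = (41−1) · (103−1) · (127−1) = 40 · 102 · 126 = 514080.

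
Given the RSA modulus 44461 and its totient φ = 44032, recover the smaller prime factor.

173

φ(n) = (p−1)(q−1) = n − (p+q) + 1, so p + q = 44461 − 44032 + 1 = 430.
p and q are the roots of t² − 430t + 44461 = 0.
Discriminant: 430² − 4·44461 = 184900 − 177844 = 7056; √7056 = 84.
q = (430 − 84)/2 = 173, p = (430 + 84)/2 = 257.
Check: 173 · 257 = 44461.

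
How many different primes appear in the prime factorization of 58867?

58867 = 37^2 · 43
58867 = 37^2 · 43, which has 2 distinct prime factors.

2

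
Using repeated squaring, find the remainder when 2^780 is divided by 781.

2^1 ≡ 2 (mod 781)
2^2 ≡ 2^2 = 4 ≡ 4 (mod 781)
2^4 ≡ 4^2 = 16 ≡ 16 (mod 781)
2^8 ≡ 16^2 = 256 ≡ 256 (mod 781)
2^16 ≡ 256^2 = 65536 ≡ 713 (mod 781)
2^32 ≡ 713^2 = 508369 ≡ 719 (mod 781)
2^64 ≡ 719^2 = 516961 ≡ 720 (mod 781)
2^128 ≡ 720^2 = 518400 ≡ 597 (mod 781)
2^256 ≡ 597^2 = 356409 ≡ 273 (mod 781)
2^512 ≡ 273^2 = 74529 ≡ 334 (mod 781)
780 = 512 + 256 + 8 + 4 in binary powers of 2.
So 2^780 ≡ 334 · 273 · 256 · 16 ≡ 243 (mod 781).
Since 243 ≠ 1, base 2 is a Fermat witness: 781 is composite.

243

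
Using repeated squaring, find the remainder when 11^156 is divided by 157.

11^1 ≡ 11 (mod 157)
11^2 ≡ 11^2 = 121 ≡ 121 (mod 157)
11^4 ≡ 121^2 = 14641 ≡ 40 (mod 157)
11^8 ≡ 40^2 = 1600 ≡ 30 (mod 157)
11^16 ≡ 30^2 = 900 ≡ 115 (mod 157)
11^32 ≡ 115^2 = 13225 ≡ 37 (mod 157)
11^64 ≡ 37^2 = 1369 ≡ 113 (mod 157)
11^128 ≡ 113^2 = 12769 ≡ 52 (mod 157)
156 = 128 + 16 + 8 + 4 in binary powers of 2.
So 11^156 ≡ 52 · 115 · 30 · 40 ≡ 1 (mod 157).
Since the result is 1, base 11 gives no evidence that 157 is composite.

1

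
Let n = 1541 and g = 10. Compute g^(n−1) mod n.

1243

10^1 ≡ 10 (mod 1541)
10^2 ≡ 10^2 = 100 ≡ 100 (mod 1541)
10^4 ≡ 100^2 = 10000 ≡ 754 (mod 1541)
10^8 ≡ 754^2 = 568516 ≡ 1428 (mod 1541)
10^16 ≡ 1428^2 = 2039184 ≡ 441 (mod 1541)
10^32 ≡ 441^2 = 194481 ≡ 315 (mod 1541)
10^64 ≡ 315^2 = 99225 ≡ 601 (mod 1541)
10^128 ≡ 601^2 = 361201 ≡ 607 (mod 1541)
10^256 ≡ 607^2 = 368449 ≡ 150 (mod 1541)
10^512 ≡ 150^2 = 22500 ≡ 926 (mod 1541)
10^1024 ≡ 926^2 = 857476 ≡ 680 (mod 1541)
1540 = 1024 + 512 + 4 in binary powers of 2.
So 10^1540 ≡ 680 · 926 · 754 ≡ 1243 (mod 1541).
Since 1243 ≠ 1, base 10 is a Fermat witness: 1541 is composite.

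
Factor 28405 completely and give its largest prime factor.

23

28405 = 5 · 5681
5681 = 13 · 437
437 = 19 · 23
23 is prime.
So 28405 = 5 · 13 · 19 · 23; the largest prime factor is 23.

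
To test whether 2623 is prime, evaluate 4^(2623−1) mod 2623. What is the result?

4^1 ≡ 4 (mod 2623)
4^2 ≡ 4^2 = 16 ≡ 16 (mod 2623)
4^4 ≡ 16^2 = 256 ≡ 256 (mod 2623)
4^8 ≡ 256^2 = 65536 ≡ 2584 (mod 2623)
4^16 ≡ 2584^2 = 6677056 ≡ 1521 (mod 2623)
4^32 ≡ 1521^2 = 2313441 ≡ 2578 (mod 2623)
4^64 ≡ 2578^2 = 6646084 ≡ 2025 (mod 2623)
4^128 ≡ 2025^2 = 4100625 ≡ 876 (mod 2623)
4^256 ≡ 876^2 = 767376 ≡ 1460 (mod 2623)
4^512 ≡ 1460^2 = 2131600 ≡ 1724 (mod 2623)
4^1024 ≡ 1724^2 = 2972176 ≡ 317 (mod 2623)
4^2048 ≡ 317^2 = 100489 ≡ 815 (mod 2623)
2622 = 2048 + 512 + 32 + 16 + 8 + 4 + 2 in binary powers of 2.
So 4^2622 ≡ 815 · 1724 · 2578 · 1521 · 2584 · 256 · 16 ≡ 2277 (mod 2623).
Since 2277 ≠ 1, base 4 is a Fermat witness: 2623 is composite.

2277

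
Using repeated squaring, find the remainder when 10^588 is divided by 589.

10^1 ≡ 10 (mod 589)
10^2 ≡ 10^2 = 100 ≡ 100 (mod 589)
10^4 ≡ 100^2 = 10000 ≡ 576 (mod 589)
10^8 ≡ 576^2 = 331776 ≡ 169 (mod 589)
10^16 ≡ 169^2 = 28561 ≡ 289 (mod 589)
10^32 ≡ 289^2 = 83521 ≡ 472 (mod 589)
10^64 ≡ 472^2 = 222784 ≡ 142 (mod 589)
10^128 ≡ 142^2 = 20164 ≡ 138 (mod 589)
10^256 ≡ 138^2 = 19044 ≡ 196 (mod 589)
10^512 ≡ 196^2 = 38416 ≡ 131 (mod 589)
588 = 512 + 64 + 8 + 4 in binary powers of 2.
So 10^588 ≡ 131 · 142 · 169 · 576 ≡ 349 (mod 589).
Since 349 ≠ 1, base 10 is a Fermat witness: 589 is composite.

349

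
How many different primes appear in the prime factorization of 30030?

30030 = 2 · 15015
15015 = 3 · 5005
5005 = 5 · 1001
1001 = 7 · 143
143 = 11 · 13
30030 = 2 · 3 · 5 · 7 · 11 · 13, which has 6 distinct prime factors.

6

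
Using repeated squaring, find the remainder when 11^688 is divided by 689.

289

11^1 ≡ 11 (mod 689)
11^2 ≡ 11^2 = 121 ≡ 121 (mod 689)
11^4 ≡ 121^2 = 14641 ≡ 172 (mod 689)
11^8 ≡ 172^2 = 29584 ≡ 646 (mod 689)
11^16 ≡ 646^2 = 417316 ≡ 471 (mod 689)
11^32 ≡ 471^2 = 221841 ≡ 672 (mod 689)
11^64 ≡ 672^2 = 451584 ≡ 289 (mod 689)
11^128 ≡ 289^2 = 83521 ≡ 152 (mod 689)
11^256 ≡ 152^2 = 23104 ≡ 367 (mod 689)
11^512 ≡ 367^2 = 134689 ≡ 334 (mod 689)
688 = 512 + 128 + 32 + 16 in binary powers of 2.
So 11^688 ≡ 334 · 152 · 672 · 471 ≡ 289 (mod 689).
Since 289 ≠ 1, base 11 is a Fermat witness: 689 is composite.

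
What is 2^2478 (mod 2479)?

2^1 ≡ 2 (mod 2479)
2^2 ≡ 2^2 = 4 ≡ 4 (mod 2479)
2^4 ≡ 4^2 = 16 ≡ 16 (mod 2479)
2^8 ≡ 16^2 = 256 ≡ 256 (mod 2479)
2^16 ≡ 256^2 = 65536 ≡ 1082 (mod 2479)
2^32 ≡ 1082^2 = 1170724 ≡ 636 (mod 2479)
2^64 ≡ 636^2 = 404496 ≡ 419 (mod 2479)
2^128 ≡ 419^2 = 175561 ≡ 2031 (mod 2479)
2^256 ≡ 2031^2 = 4124961 ≡ 2384 (mod 2479)
2^512 ≡ 2384^2 = 5683456 ≡ 1588 (mod 2479)
2^1024 ≡ 1588^2 = 2521744 ≡ 601 (mod 2479)
2^2048 ≡ 601^2 = 361201 ≡ 1746 (mod 2479)
2478 = 2048 + 256 + 128 + 32 + 8 + 4 + 2 in binary powers of 2.
So 2^2478 ≡ 1746 · 2384 · 2031 · 636 · 256 · 16 · 4 ≡ 1935 (mod 2479).
Since 1935 ≠ 1, base 2 is a Fermat witness: 2479 is composite.

1935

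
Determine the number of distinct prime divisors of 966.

966 = 2 · 483
483 = 3 · 161
161 = 7 · 23
966 = 2 · 3 · 7 · 23, which has 4 distinct prime factors.

4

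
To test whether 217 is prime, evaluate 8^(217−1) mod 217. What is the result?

8

8^1 ≡ 8 (mod 217)
8^2 ≡ 8^2 = 64 ≡ 64 (mod 217)
8^4 ≡ 64^2 = 4096 ≡ 190 (mod 217)
8^8 ≡ 190^2 = 36100 ≡ 78 (mod 217)
8^16 ≡ 78^2 = 6084 ≡ 8 (mod 217)
8^32 ≡ 8^2 = 64 ≡ 64 (mod 217)
8^64 ≡ 64^2 = 4096 ≡ 190 (mod 217)
8^128 ≡ 190^2 = 36100 ≡ 78 (mod 217)
216 = 128 + 64 + 16 + 8 in binary powers of 2.
So 8^216 ≡ 78 · 190 · 8 · 78 ≡ 8 (mod 217).
Since 8 ≠ 1, base 8 is a Fermat witness: 217 is composite.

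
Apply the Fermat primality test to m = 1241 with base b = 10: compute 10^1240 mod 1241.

220

10^1 ≡ 10 (mod 1241)
10^2 ≡ 10^2 = 100 ≡ 100 (mod 1241)
10^4 ≡ 100^2 = 10000 ≡ 72 (mod 1241)
10^8 ≡ 72^2 = 5184 ≡ 220 (mod 1241)
10^16 ≡ 220^2 = 48400 ≡ 1 (mod 1241)
10^32 ≡ 1^2 = 1 ≡ 1 (mod 1241)
10^64 ≡ 1^2 = 1 ≡ 1 (mod 1241)
10^128 ≡ 1^2 = 1 ≡ 1 (mod 1241)
10^256 ≡ 1^2 = 1 ≡ 1 (mod 1241)
10^512 ≡ 1^2 = 1 ≡ 1 (mod 1241)
10^1024 ≡ 1^2 = 1 ≡ 1 (mod 1241)
1240 = 1024 + 128 + 64 + 16 + 8 in binary powers of 2.
So 10^1240 ≡ 1 · 1 · 1 · 1 · 220 ≡ 220 (mod 1241).
Since 220 ≠ 1, base 10 is a Fermat witness: 1241 is composite.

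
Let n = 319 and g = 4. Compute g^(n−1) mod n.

4^1 ≡ 4 (mod 319)
4^2 ≡ 4^2 = 16 ≡ 16 (mod 319)
4^4 ≡ 16^2 = 256 ≡ 256 (mod 319)
4^8 ≡ 256^2 = 65536 ≡ 141 (mod 319)
4^16 ≡ 141^2 = 19881 ≡ 103 (mod 319)
4^32 ≡ 103^2 = 10609 ≡ 82 (mod 319)
4^64 ≡ 82^2 = 6724 ≡ 25 (mod 319)
4^128 ≡ 25^2 = 625 ≡ 306 (mod 319)
4^256 ≡ 306^2 = 93636 ≡ 169 (mod 319)
318 = 256 + 32 + 16 + 8 + 4 + 2 in binary powers of 2.
So 4^318 ≡ 169 · 82 · 103 · 141 · 256 · 16 ≡ 284 (mod 319).
Since 284 ≠ 1, base 4 is a Fermat witness: 319 is composite.

284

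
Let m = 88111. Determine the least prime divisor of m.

88111 is odd.
Digit sum 19, not divisible by 3.
Ends in 1: not divisible by 5.
7: 88111 = 7·12587 + 2
11: 88111 = 11·8010 + 1
13: 88111 = 13·6777 + 10
17: 88111 = 17·5183

17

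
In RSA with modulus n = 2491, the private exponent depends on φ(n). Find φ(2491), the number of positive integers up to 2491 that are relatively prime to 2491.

Factor: 2491 = 47 · 53.
φ(2491) = (47−1) · (53−1) = 46 · 52 = 2392.

2392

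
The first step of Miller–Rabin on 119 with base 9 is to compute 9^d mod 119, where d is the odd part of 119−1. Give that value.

119 − 1 = 118 = 2^1 · 59, so d = 59.
9^1 ≡ 9 (mod 119)
9^2 ≡ 9^2 = 81 ≡ 81 (mod 119)
9^4 ≡ 81^2 = 6561 ≡ 16 (mod 119)
9^8 ≡ 16^2 = 256 ≡ 18 (mod 119)
9^16 ≡ 18^2 = 324 ≡ 86 (mod 119)
9^32 ≡ 86^2 = 7396 ≡ 18 (mod 119)
59 = 32 + 16 + 8 + 2 + 1 in binary powers of 2.
So 9^59 ≡ 18 · 86 · 18 · 81 · 9 ≡ 32 (mod 119).
Squaring chain: 32; never reaches −1, so base 9 is a Miller–Rabin witness that 119 is composite.

32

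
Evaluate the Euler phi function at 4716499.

4631616

Factor: 4716499 = 137 · 173 · 199.
φ(4716499) = (137−1) · (173−1) · (199−1) = 136 · 172 · 198 = 4631616.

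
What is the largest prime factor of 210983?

67

210983 = 47 · 4489
4489 = 67 · 67
67 = 67 · 1
So 210983 = 47 · 67^2; the largest prime factor is 67.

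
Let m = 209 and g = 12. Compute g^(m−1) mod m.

12^1 ≡ 12 (mod 209)
12^2 ≡ 12^2 = 144 ≡ 144 (mod 209)
12^4 ≡ 144^2 = 20736 ≡ 45 (mod 209)
12^8 ≡ 45^2 = 2025 ≡ 144 (mod 209)
12^16 ≡ 144^2 = 20736 ≡ 45 (mod 209)
12^32 ≡ 45^2 = 2025 ≡ 144 (mod 209)
12^64 ≡ 144^2 = 20736 ≡ 45 (mod 209)
12^128 ≡ 45^2 = 2025 ≡ 144 (mod 209)
208 = 128 + 64 + 16 in binary powers of 2.
So 12^208 ≡ 144 · 45 · 45 ≡ 45 (mod 209).
Since 45 ≠ 1, base 12 is a Fermat witness: 209 is composite.

45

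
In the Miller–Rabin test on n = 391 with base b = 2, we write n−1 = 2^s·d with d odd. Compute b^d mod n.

391 − 1 = 390 = 2^1 · 195, so d = 195.
2^1 ≡ 2 (mod 391)
2^2 ≡ 2^2 = 4 ≡ 4 (mod 391)
2^4 ≡ 4^2 = 16 ≡ 16 (mod 391)
2^8 ≡ 16^2 = 256 ≡ 256 (mod 391)
2^16 ≡ 256^2 = 65536 ≡ 239 (mod 391)
2^32 ≡ 239^2 = 57121 ≡ 35 (mod 391)
2^64 ≡ 35^2 = 1225 ≡ 52 (mod 391)
2^128 ≡ 52^2 = 2704 ≡ 358 (mod 391)
195 = 128 + 64 + 2 + 1 in binary powers of 2.
So 2^195 ≡ 358 · 52 · 4 · 2 ≡ 348 (mod 391).
Squaring chain: 348; never reaches −1, so base 2 is a Miller–Rabin witness that 391 is composite.

348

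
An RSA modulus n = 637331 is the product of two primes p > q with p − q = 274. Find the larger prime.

Since p = q + 274, we have 637331 = q(q + 274), so q² + 274q − 637331 = 0.
Discriminant: 274² + 4·637331 = 75076 + 2549324 = 2624400; √2624400 = 1620.
q = (−274 + 1620)/2 = 673, and p = q + 274 = 947.
Check: 673 · 947 = 637331.

947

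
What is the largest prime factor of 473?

43

473 = 11 · 43
43 is prime.
So 473 = 11 · 43; the largest prime factor is 43.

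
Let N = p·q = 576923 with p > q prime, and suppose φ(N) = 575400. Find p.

823

φ(n) = (p−1)(q−1) = n − (p+q) + 1, so p + q = 576923 − 575400 + 1 = 1524.
p and q are the roots of t² − 1524t + 576923 = 0.
Discriminant: 1524² − 4·576923 = 2322576 − 2307692 = 14884; √14884 = 122.
q = (1524 − 122)/2 = 701, p = (1524 + 122)/2 = 823.
Check: 701 · 823 = 576923.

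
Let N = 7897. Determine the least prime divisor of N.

53

7897 is odd.
Digit sum 31, not divisible by 3.
Ends in 7: not divisible by 5.
7: 7897 = 7·1128 + 1
11: 7897 = 11·717 + 10
13: 7897 = 13·607 + 6
17: 7897 = 17·464 + 9
19: 7897 = 19·415 + 12
23: 7897 = 23·343 + 8
29: 7897 = 29·272 + 9
31: 7897 = 31·254 + 23
37: 7897 = 37·213 + 16
41: 7897 = 41·192 + 25
43: 7897 = 43·183 + 28
47: 7897 = 47·168 + 1
53: 7897 = 53·149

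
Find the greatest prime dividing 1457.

47

1457 = 31 · 47
47 is prime.
So 1457 = 31 · 47; the largest prime factor is 47.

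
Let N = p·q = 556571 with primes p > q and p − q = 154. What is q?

Since p = q + 154, we have 556571 = q(q + 154), so q² + 154q − 556571 = 0.
Discriminant: 154² + 4·556571 = 23716 + 2226284 = 2250000; √2250000 = 1500.
q = (−154 + 1500)/2 = 673, and p = q + 154 = 827.
Check: 673 · 827 = 556571.

673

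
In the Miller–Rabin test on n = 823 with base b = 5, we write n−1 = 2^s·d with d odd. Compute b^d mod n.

822

823 − 1 = 822 = 2^1 · 411, so d = 411.
5^1 ≡ 5 (mod 823)
5^2 ≡ 5^2 = 25 ≡ 25 (mod 823)
5^4 ≡ 25^2 = 625 ≡ 625 (mod 823)
5^8 ≡ 625^2 = 390625 ≡ 523 (mod 823)
5^16 ≡ 523^2 = 273529 ≡ 293 (mod 823)
5^32 ≡ 293^2 = 85849 ≡ 257 (mod 823)
5^64 ≡ 257^2 = 66049 ≡ 209 (mod 823)
5^128 ≡ 209^2 = 43681 ≡ 62 (mod 823)
5^256 ≡ 62^2 = 3844 ≡ 552 (mod 823)
411 = 256 + 128 + 16 + 8 + 2 + 1 in binary powers of 2.
So 5^411 ≡ 552 · 62 · 293 · 523 · 25 · 5 ≡ 822 (mod 823).
Since 5^d ≡ 822 (mod 823), base 5 does not prove 823 composite.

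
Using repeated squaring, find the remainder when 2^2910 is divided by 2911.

245

2^1 ≡ 2 (mod 2911)
2^2 ≡ 2^2 = 4 ≡ 4 (mod 2911)
2^4 ≡ 4^2 = 16 ≡ 16 (mod 2911)
2^8 ≡ 16^2 = 256 ≡ 256 (mod 2911)
2^16 ≡ 256^2 = 65536 ≡ 1494 (mod 2911)
2^32 ≡ 1494^2 = 2232036 ≡ 2210 (mod 2911)
2^64 ≡ 2210^2 = 4884100 ≡ 2353 (mod 2911)
2^128 ≡ 2353^2 = 5536609 ≡ 2798 (mod 2911)
2^256 ≡ 2798^2 = 7828804 ≡ 1125 (mod 2911)
2^512 ≡ 1125^2 = 1265625 ≡ 2251 (mod 2911)
2^1024 ≡ 2251^2 = 5067001 ≡ 1861 (mod 2911)
2^2048 ≡ 1861^2 = 3463321 ≡ 2142 (mod 2911)
2910 = 2048 + 512 + 256 + 64 + 16 + 8 + 4 + 2 in binary powers of 2.
So 2^2910 ≡ 2142 · 2251 · 1125 · 2353 · 1494 · 256 · 16 · 4 ≡ 245 (mod 2911).
Since 245 ≠ 1, base 2 is a Fermat witness: 2911 is composite.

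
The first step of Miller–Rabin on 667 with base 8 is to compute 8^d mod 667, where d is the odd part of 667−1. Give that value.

374

667 − 1 = 666 = 2^1 · 333, so d = 333.
8^1 ≡ 8 (mod 667)
8^2 ≡ 8^2 = 64 ≡ 64 (mod 667)
8^4 ≡ 64^2 = 4096 ≡ 94 (mod 667)
8^8 ≡ 94^2 = 8836 ≡ 165 (mod 667)
8^16 ≡ 165^2 = 27225 ≡ 545 (mod 667)
8^32 ≡ 545^2 = 297025 ≡ 210 (mod 667)
8^64 ≡ 210^2 = 44100 ≡ 78 (mod 667)
8^128 ≡ 78^2 = 6084 ≡ 81 (mod 667)
8^256 ≡ 81^2 = 6561 ≡ 558 (mod 667)
333 = 256 + 64 + 8 + 4 + 1 in binary powers of 2.
So 8^333 ≡ 558 · 78 · 165 · 94 · 8 ≡ 374 (mod 667).
Squaring chain: 374; never reaches −1, so base 8 is a Miller–Rabin witness that 667 is composite.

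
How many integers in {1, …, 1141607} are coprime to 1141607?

Factor: 1141607 = 43 · 139 · 191.
φ(1141607) = (43−1) · (139−1) · (191−1) = 42 · 138 · 190 = 1101240.

1101240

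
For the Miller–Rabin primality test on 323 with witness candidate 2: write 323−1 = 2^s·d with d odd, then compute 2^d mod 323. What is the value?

323 − 1 = 322 = 2^1 · 161, so d = 161.
2^1 ≡ 2 (mod 323)
2^2 ≡ 2^2 = 4 ≡ 4 (mod 323)
2^4 ≡ 4^2 = 16 ≡ 16 (mod 323)
2^8 ≡ 16^2 = 256 ≡ 256 (mod 323)
2^16 ≡ 256^2 = 65536 ≡ 290 (mod 323)
2^32 ≡ 290^2 = 84100 ≡ 120 (mod 323)
2^64 ≡ 120^2 = 14400 ≡ 188 (mod 323)
2^128 ≡ 188^2 = 35344 ≡ 137 (mod 323)
161 = 128 + 32 + 1 in binary powers of 2.
So 2^161 ≡ 137 · 120 · 2 ≡ 257 (mod 323).
Squaring chain: 257; never reaches −1, so base 2 is a Miller–Rabin witness that 323 is composite.

257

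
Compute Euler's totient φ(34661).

29920

Factor: 34661 = 11 · 23 · 137.
φ(34661) = (11−1) · (23−1) · (137−1) = 10 · 22 · 136 = 29920.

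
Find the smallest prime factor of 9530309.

83

9530309 is odd.
Digit sum 29, not divisible by 3.
Ends in 9: not divisible by 5.
7: 9530309 = 7·1361472 + 5
11: 9530309 = 11·866391 + 8
13: 9530309 = 13·733100 + 9
17: 9530309 = 17·560606 + 7
19: 9530309 = 19·501595 + 4
23: 9530309 = 23·414361 + 6
29: 9530309 = 29·328631 + 10
31: 9530309 = 31·307429 + 10
37: 9530309 = 37·257575 + 34
41: 9530309 = 41·232446 + 23
43: 9530309 = 43·221635 + 4
47: 9530309 = 47·202772 + 25
53: 9530309 = 53·179817 + 8
59: 9530309 = 59·161530 + 39
61: 9530309 = 61·156234 + 35
67: 9530309 = 67·142243 + 28
71: 9530309 = 71·134229 + 50
73: 9530309 = 73·130552 + 13
79: 9530309 = 79·120636 + 65
83: 9530309 = 83·114823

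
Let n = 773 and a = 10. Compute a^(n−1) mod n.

1

10^1 ≡ 10 (mod 773)
10^2 ≡ 10^2 = 100 ≡ 100 (mod 773)
10^4 ≡ 100^2 = 10000 ≡ 724 (mod 773)
10^8 ≡ 724^2 = 524176 ≡ 82 (mod 773)
10^16 ≡ 82^2 = 6724 ≡ 540 (mod 773)
10^32 ≡ 540^2 = 291600 ≡ 179 (mod 773)
10^64 ≡ 179^2 = 32041 ≡ 348 (mod 773)
10^128 ≡ 348^2 = 121104 ≡ 516 (mod 773)
10^256 ≡ 516^2 = 266256 ≡ 344 (mod 773)
10^512 ≡ 344^2 = 118336 ≡ 67 (mod 773)
772 = 512 + 256 + 4 in binary powers of 2.
So 10^772 ≡ 67 · 344 · 724 ≡ 1 (mod 773).
Since the result is 1, base 10 gives no evidence that 773 is composite.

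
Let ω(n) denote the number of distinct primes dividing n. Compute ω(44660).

5

44660 = 2^2 · 11165
11165 = 5 · 2233
2233 = 7 · 319
319 = 11 · 29
44660 = 2^2 · 5 · 7 · 11 · 29, which has 5 distinct prime factors.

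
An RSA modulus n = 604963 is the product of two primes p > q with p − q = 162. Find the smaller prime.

Since p = q + 162, we have 604963 = q(q + 162), so q² + 162q − 604963 = 0.
Discriminant: 162² + 4·604963 = 26244 + 2419852 = 2446096; √2446096 = 1564.
q = (−162 + 1564)/2 = 701, and p = q + 162 = 863.
Check: 701 · 863 = 604963.

701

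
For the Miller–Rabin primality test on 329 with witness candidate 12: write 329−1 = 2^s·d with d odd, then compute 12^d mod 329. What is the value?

178

329 − 1 = 328 = 2^3 · 41, so d = 41.
12^1 ≡ 12 (mod 329)
12^2 ≡ 12^2 = 144 ≡ 144 (mod 329)
12^4 ≡ 144^2 = 20736 ≡ 9 (mod 329)
12^8 ≡ 9^2 = 81 ≡ 81 (mod 329)
12^16 ≡ 81^2 = 6561 ≡ 310 (mod 329)
12^32 ≡ 310^2 = 96100 ≡ 32 (mod 329)
41 = 32 + 8 + 1 in binary powers of 2.
So 12^41 ≡ 32 · 81 · 12 ≡ 178 (mod 329).
Squaring chain: 178 → 100 → 130; never reaches −1, so base 12 is a Miller–Rabin witness that 329 is composite.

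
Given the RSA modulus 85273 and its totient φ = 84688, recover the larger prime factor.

317

φ(n) = (p−1)(q−1) = n − (p+q) + 1, so p + q = 85273 − 84688 + 1 = 586.
p and q are the roots of t² − 586t + 85273 = 0.
Discriminant: 586² − 4·85273 = 343396 − 341092 = 2304; √2304 = 48.
q = (586 − 48)/2 = 269, p = (586 + 48)/2 = 317.
Check: 269 · 317 = 85273.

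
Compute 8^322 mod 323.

30

8^1 ≡ 8 (mod 323)
8^2 ≡ 8^2 = 64 ≡ 64 (mod 323)
8^4 ≡ 64^2 = 4096 ≡ 220 (mod 323)
8^8 ≡ 220^2 = 48400 ≡ 273 (mod 323)
8^16 ≡ 273^2 = 74529 ≡ 239 (mod 323)
8^32 ≡ 239^2 = 57121 ≡ 273 (mod 323)
8^64 ≡ 273^2 = 74529 ≡ 239 (mod 323)
8^128 ≡ 239^2 = 57121 ≡ 273 (mod 323)
8^256 ≡ 273^2 = 74529 ≡ 239 (mod 323)
322 = 256 + 64 + 2 in binary powers of 2.
So 8^322 ≡ 239 · 239 · 64 ≡ 30 (mod 323).
Since 30 ≠ 1, base 8 is a Fermat witness: 323 is composite.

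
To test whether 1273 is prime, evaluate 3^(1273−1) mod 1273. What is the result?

3^1 ≡ 3 (mod 1273)
3^2 ≡ 3^2 = 9 ≡ 9 (mod 1273)
3^4 ≡ 9^2 = 81 ≡ 81 (mod 1273)
3^8 ≡ 81^2 = 6561 ≡ 196 (mod 1273)
3^16 ≡ 196^2 = 38416 ≡ 226 (mod 1273)
3^32 ≡ 226^2 = 51076 ≡ 156 (mod 1273)
3^64 ≡ 156^2 = 24336 ≡ 149 (mod 1273)
3^128 ≡ 149^2 = 22201 ≡ 560 (mod 1273)
3^256 ≡ 560^2 = 313600 ≡ 442 (mod 1273)
3^512 ≡ 442^2 = 195364 ≡ 595 (mod 1273)
3^1024 ≡ 595^2 = 354025 ≡ 131 (mod 1273)
1272 = 1024 + 128 + 64 + 32 + 16 + 8 in binary powers of 2.
So 3^1272 ≡ 131 · 560 · 149 · 156 · 226 · 196 ≡ 828 (mod 1273).
Since 828 ≠ 1, base 3 is a Fermat witness: 1273 is composite.

828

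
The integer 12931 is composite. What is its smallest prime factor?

12931 is odd.
Digit sum 16, not divisible by 3.
Ends in 1: not divisible by 5.
7: 12931 = 7·1847 + 2
11: 12931 = 11·1175 + 6
13: 12931 = 13·994 + 9
17: 12931 = 17·760 + 11
19: 12931 = 19·680 + 11
23: 12931 = 23·562 + 5
29: 12931 = 29·445 + 26
31: 12931 = 31·417 + 4
37: 12931 = 37·349 + 18
41: 12931 = 41·315 + 16
43: 12931 = 43·300 + 31
47: 12931 = 47·275 + 6
53: 12931 = 53·243 + 52
59: 12931 = 59·219 + 10
61: 12931 = 61·211 + 60
67: 12931 = 67·193

67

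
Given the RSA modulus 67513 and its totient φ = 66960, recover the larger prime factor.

373

φ(n) = (p−1)(q−1) = n − (p+q) + 1, so p + q = 67513 − 66960 + 1 = 554.
p and q are the roots of t² − 554t + 67513 = 0.
Discriminant: 554² − 4·67513 = 306916 − 270052 = 36864; √36864 = 192.
q = (554 − 192)/2 = 181, p = (554 + 192)/2 = 373.
Check: 181 · 373 = 67513.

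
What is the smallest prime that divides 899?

899 is odd.
Digit sum 26, not divisible by 3.
Ends in 9: not divisible by 5.
7: 899 = 7·128 + 3
11: 899 = 11·81 + 8
13: 899 = 13·69 + 2
17: 899 = 17·52 + 15
19: 899 = 19·47 + 6
23: 899 = 23·39 + 2
29: 899 = 29·31

29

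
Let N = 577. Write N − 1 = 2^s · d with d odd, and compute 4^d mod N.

186

577 − 1 = 576 = 2^6 · 9, so d = 9.
4^1 ≡ 4 (mod 577)
4^2 ≡ 4^2 = 16 ≡ 16 (mod 577)
4^4 ≡ 16^2 = 256 ≡ 256 (mod 577)
4^8 ≡ 256^2 = 65536 ≡ 335 (mod 577)
9 = 8 + 1 in binary powers of 2.
So 4^9 ≡ 335 · 4 ≡ 186 (mod 577).
Squaring chain: 186 → 553 → 576 → 1 → 1 → 1; reaches −1, so base 4 does not prove 577 composite.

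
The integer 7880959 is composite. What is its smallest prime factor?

7880959 is odd.
Digit sum 46, not divisible by 3.
Ends in 9: not divisible by 5.
7: 7880959 = 7·1125851 + 2
11: 7880959 = 11·716450 + 9
13: 7880959 = 13·606227 + 8
17: 7880959 = 17·463585 + 14
19: 7880959 = 19·414787 + 6
23: 7880959 = 23·342650 + 9
29: 7880959 = 29·271757 + 6
31: 7880959 = 31·254224 + 15
37: 7880959 = 37·212998 + 33
41: 7880959 = 41·192218 + 21
43: 7880959 = 43·183278 + 5
47: 7880959 = 47·167679 + 46
53: 7880959 = 53·148697 + 18
59: 7880959 = 59·133575 + 34
61: 7880959 = 61·129196 + 3
67: 7880959 = 67·117626 + 17
71: 7880959 = 71·110999 + 30
73: 7880959 = 73·107958 + 25
79: 7880959 = 79·99758 + 77
83: 7880959 = 83·94951 + 26
89: 7880959 = 89·88550 + 9
97: 7880959 = 97·81247

97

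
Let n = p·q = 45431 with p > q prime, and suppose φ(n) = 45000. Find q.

φ(n) = (p−1)(q−1) = n − (p+q) + 1, so p + q = 45431 − 45000 + 1 = 432.
p and q are the roots of t² − 432t + 45431 = 0.
Discriminant: 432² − 4·45431 = 186624 − 181724 = 4900; √4900 = 70.
q = (432 − 70)/2 = 181, p = (432 + 70)/2 = 251.
Check: 181 · 251 = 45431.

181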